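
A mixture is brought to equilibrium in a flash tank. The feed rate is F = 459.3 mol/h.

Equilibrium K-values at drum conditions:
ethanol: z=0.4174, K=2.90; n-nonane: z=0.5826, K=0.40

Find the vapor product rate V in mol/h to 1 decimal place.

Material balance + equilibrium reduce to Σ zᵢ(Kᵢ−1)/(1+ψ(Kᵢ−1)) = 0.
Feasibility: ΣzᵢKᵢ = 1.4435, Σzᵢ/Kᵢ = 1.6004 — both > 1, two phases present.
Iterate (Newton) starting at ψ = 0.5:
  ψ = 0.5000: g = -0.09267, g' = -0.8243 → ψ = 0.3876
  ψ = 0.3876: g = 0.00125, g' = -0.8559 → ψ = 0.3890
Converged at ψ = 0.3890.
Then V = ψ·F = 0.3890·459.3 = 178.7 mol/h and L = F − V = 280.6 mol/h.

V = 178.7 mol/h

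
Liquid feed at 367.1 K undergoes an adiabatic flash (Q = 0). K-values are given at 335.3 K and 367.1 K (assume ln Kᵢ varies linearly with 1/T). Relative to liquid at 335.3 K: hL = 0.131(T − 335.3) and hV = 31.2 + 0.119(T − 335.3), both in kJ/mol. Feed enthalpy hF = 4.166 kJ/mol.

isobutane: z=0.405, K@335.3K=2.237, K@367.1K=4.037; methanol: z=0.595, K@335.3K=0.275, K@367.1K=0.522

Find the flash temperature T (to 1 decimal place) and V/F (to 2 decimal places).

Adiabatic flash: solve Rachford–Rice at each trial T, then check hF = ψ·hV(T) + (1−ψ)·hL(T).
  T = 335.3 K: K = (2.237, 0.275), RR gives ψ = 0.078, H_out = 2.422 kJ/mol
  T = 367.1 K: K = (4.037, 0.522), RR gives ψ = 0.651, H_out = 24.240 kJ/mol
  T = 351.2 K: K = (3.046, 0.384), RR gives ψ = 0.367, H_out = 13.464 kJ/mol
  T = 343.2 K: K = (2.617, 0.326), RR gives ψ = 0.233, H_out = 8.281 kJ/mol
  T = 339.2 K: K = (2.419, 0.299), RR gives ψ = 0.159, H_out = 5.461 kJ/mol
  T = 337.2 K: K = (2.325, 0.287), RR gives ψ = 0.119, H_out = 3.946 kJ/mol
Linear interpolation between T = 337.2 (H_out = 3.946) and T = 339.2 (H_out = 5.461) on hF = 4.166 gives T ≈ 337.5 K, at which ψ = 0.12.

T = 337.5 K, V/F = 0.12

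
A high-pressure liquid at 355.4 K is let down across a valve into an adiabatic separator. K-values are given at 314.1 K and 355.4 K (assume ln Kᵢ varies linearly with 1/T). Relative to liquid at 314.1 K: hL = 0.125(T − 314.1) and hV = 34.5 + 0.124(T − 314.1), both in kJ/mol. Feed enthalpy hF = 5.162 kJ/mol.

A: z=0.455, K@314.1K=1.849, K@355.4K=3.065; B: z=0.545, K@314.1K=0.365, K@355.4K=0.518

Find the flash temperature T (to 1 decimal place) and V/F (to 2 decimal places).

Adiabatic flash: solve Rachford–Rice at each trial T, then check hF = ψ·hV(T) + (1−ψ)·hL(T).
  T = 314.1 K: K = (1.849, 0.365), RR gives ψ = 0.075, H_out = 2.574 kJ/mol
  T = 355.4 K: K = (3.065, 0.518), RR gives ψ = 0.680, H_out = 28.597 kJ/mol
  T = 334.8 K: K = (2.419, 0.440), RR gives ψ = 0.428, H_out = 17.350 kJ/mol
  T = 324.5 K: K = (2.126, 0.402), RR gives ψ = 0.277, H_out = 10.842 kJ/mol
  T = 319.3 K: K = (1.985, 0.383), RR gives ψ = 0.184, H_out = 7.011 kJ/mol
  T = 316.7 K: K = (1.916, 0.374), RR gives ψ = 0.132, H_out = 4.884 kJ/mol
  T = 318.0 K: K = (1.950, 0.379), RR gives ψ = 0.159, H_out = 5.968 kJ/mol
Linear interpolation between T = 316.7 (H_out = 4.884) and T = 318.0 (H_out = 5.968) on hF = 5.162 gives T ≈ 317.0 K, at which ψ = 0.14.

T = 317.0 K, V/F = 0.14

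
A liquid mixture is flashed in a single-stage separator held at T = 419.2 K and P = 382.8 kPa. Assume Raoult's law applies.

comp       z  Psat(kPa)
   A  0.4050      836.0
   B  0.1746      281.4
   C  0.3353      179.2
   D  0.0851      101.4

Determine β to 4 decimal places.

β = 0.3209

Raoult's law: Kᵢ = Pᵢˢᵃᵗ/P = Pᵢˢᵃᵗ/382.8.
  K_A = 836.0/382.8 = 2.183908, K_B = 281.4/382.8 = 0.735110, K_C = 179.2/382.8 = 0.468130, K_D = 101.4/382.8 = 0.264890
Material balance + equilibrium reduce to Σ zᵢ(Kᵢ−1)/(1+β(Kᵢ−1)) = 0.
Check two-phase: ΣzᵢKᵢ = 1.1923 > 1 and Σzᵢ/Kᵢ = 1.4605 > 1, so g(0) = 0.1923 > 0 and g(1) = -0.4605 < 0.
Newton–Raphson from β = 0.36:
  β = 0.3600: g = -0.02057, g' = -0.5242 → β = 0.3208
  β = 0.3208: g = 0.00009, g' = -0.5294 → β = 0.3209
Converged at β = 0.3209.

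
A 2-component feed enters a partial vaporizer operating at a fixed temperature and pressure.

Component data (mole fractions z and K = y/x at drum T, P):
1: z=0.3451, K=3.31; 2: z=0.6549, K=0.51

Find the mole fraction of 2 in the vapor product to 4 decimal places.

y_2 = 0.4207

Rachford–Rice: g(ψ) = Σ zᵢ(Kᵢ−1)/(1+ψ(Kᵢ−1)) = 0.
g(0) = ΣzᵢKᵢ − 1 = 0.4763 and g(1) = 1 − Σzᵢ/Kᵢ = -0.3884, so a root lies in (0, 1).
Binary case is linear: z₁(K₁−1)(1+ψ(K₂−1)) + z₂(K₂−1)(1+ψ(K₁−1)) = 0
⇒ ψ = [z₁(K₁−1)+z₂(K₂−1)] / [−(K₁−1)(K₂−1)] = 0.47628/1.13190 = 0.4208
Compositions from xᵢ = zᵢ/(1+ψ(Kᵢ−1)), yᵢ = Kᵢxᵢ:
  1: x = 0.1750, y = 0.5793
  2: x = 0.8250, y = 0.4207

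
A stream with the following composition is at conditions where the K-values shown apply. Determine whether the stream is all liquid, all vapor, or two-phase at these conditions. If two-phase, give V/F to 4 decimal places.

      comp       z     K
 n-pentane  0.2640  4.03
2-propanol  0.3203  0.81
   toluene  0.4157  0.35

ΣzᵢKᵢ = 1.4689; Σzᵢ/Kᵢ = 1.6487.
Both exceed 1, so a two-phase solution exists.
Rachford–Rice: g(ψ) = Σ zᵢ(Kᵢ−1)/(1+ψ(Kᵢ−1)) = 0.
Iterate (Newton) starting at ψ = 0.5:
  ψ = 0.5000: g = -0.14949, g' = -0.7828 → ψ = 0.3090
  ψ = 0.3090: g = 0.01033, g' = -0.9345 → ψ = 0.3201
  ψ = 0.3201: g = 0.00009, g' = -0.9178 → ψ = 0.3202
Converged at ψ = 0.3202.

two-phase, V/F = 0.3202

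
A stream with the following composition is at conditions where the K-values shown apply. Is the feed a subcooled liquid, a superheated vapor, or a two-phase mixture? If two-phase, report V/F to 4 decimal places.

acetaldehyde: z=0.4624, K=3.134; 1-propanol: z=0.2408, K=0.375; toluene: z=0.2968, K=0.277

ΣzᵢKᵢ = 1.6217; Σzᵢ/Kᵢ = 1.8612.
Both exceed 1, so a two-phase solution exists.
Let ψ = V/F and solve Σ zᵢ(Kᵢ−1)/(1+ψ(Kᵢ−1)) = 0.
Newton–Raphson from ψ = 0.31:
  ψ = 0.3100: g = 0.13064, g' = -1.1652 → ψ = 0.4221
  ψ = 0.4221: g = 0.00585, g' = -1.0778 → ψ = 0.4275
Converged at ψ = 0.4276.

two-phase, V/F = 0.4276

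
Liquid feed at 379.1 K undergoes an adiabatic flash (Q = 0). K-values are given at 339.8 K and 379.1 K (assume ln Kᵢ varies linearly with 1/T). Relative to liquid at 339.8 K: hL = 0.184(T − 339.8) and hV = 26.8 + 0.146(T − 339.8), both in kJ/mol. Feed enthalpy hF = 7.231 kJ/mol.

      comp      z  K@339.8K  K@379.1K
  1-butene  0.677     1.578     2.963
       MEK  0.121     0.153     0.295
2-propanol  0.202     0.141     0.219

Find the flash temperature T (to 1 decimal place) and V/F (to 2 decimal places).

T = 340.9 K, V/F = 0.26

Adiabatic flash: solve Rachford–Rice at each trial T, then check hF = ψ·hV(T) + (1−ψ)·hL(T).
  T = 339.8 K: K = (1.578, 0.153, 0.141), RR gives ψ = 0.233, H_out = 6.256 kJ/mol
  T = 379.1 K: K = (2.963, 0.295, 0.219), RR gives ψ = 0.733, H_out = 25.769 kJ/mol
  T = 359.5 K: K = (2.202, 0.216, 0.178), RR gives ψ = 0.569, H_out = 18.450 kJ/mol
  T = 349.6 K: K = (1.871, 0.183, 0.159), RR gives ψ = 0.443, H_out = 13.500 kJ/mol
  T = 344.7 K: K = (1.720, 0.167, 0.150), RR gives ψ = 0.354, H_out = 10.325 kJ/mol
  T = 342.2 K: K = (1.647, 0.160, 0.145), RR gives ψ = 0.298, H_out = 8.393 kJ/mol
Linear interpolation between T = 339.8 (H_out = 6.256) and T = 342.2 (H_out = 8.393) on hF = 7.231 gives T ≈ 340.9 K, at which ψ = 0.26.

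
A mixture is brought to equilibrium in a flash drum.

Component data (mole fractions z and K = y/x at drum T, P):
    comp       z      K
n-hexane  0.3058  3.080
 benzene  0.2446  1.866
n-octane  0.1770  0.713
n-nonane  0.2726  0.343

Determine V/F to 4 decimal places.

Rachford–Rice: g(V/F) = Σ zᵢ(Kᵢ−1)/(1+V/F(Kᵢ−1)) = 0.
Feasibility: ΣzᵢKᵢ = 1.6180, Σzᵢ/Kᵢ = 1.2734 — both > 1, two phases present.
Newton iteration, V/F⁰ = 0.5:
  V/F = 0.5000: g = 0.13359, g' = -0.6881 → V/F = 0.6942
  V/F = 0.6942: g = -0.00013, g' = -0.7135 → V/F = 0.6940
Converged at V/F = 0.6940.

V/F = 0.6940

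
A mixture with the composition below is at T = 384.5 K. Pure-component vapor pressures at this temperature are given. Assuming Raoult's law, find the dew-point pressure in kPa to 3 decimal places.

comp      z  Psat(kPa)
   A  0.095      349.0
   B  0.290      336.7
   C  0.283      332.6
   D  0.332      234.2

At the dew point ψ → 1, so Σzᵢ/Kᵢ = 1 with Kᵢ = Pᵢˢᵃᵗ/P ⇒ 1/P = Σzᵢ/Pᵢˢᵃᵗ.
1/P = 0.095/349.0 + 0.290/336.7 + 0.283/332.6 + 0.332/234.2 = 0.003402 ⇒ P = 293.947 kPa

Pdew = 293.947 kPa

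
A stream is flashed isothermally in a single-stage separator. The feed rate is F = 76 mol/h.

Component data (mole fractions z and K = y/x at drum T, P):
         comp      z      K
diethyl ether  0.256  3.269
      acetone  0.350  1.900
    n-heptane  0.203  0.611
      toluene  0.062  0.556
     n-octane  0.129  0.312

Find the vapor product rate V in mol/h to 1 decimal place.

Rachford–Rice: g(V/F) = Σ zᵢ(Kᵢ−1)/(1+V/F(Kᵢ−1)) = 0.
g(0) = ΣzᵢKᵢ − 1 = 0.701 and g(1) = 1 − Σzᵢ/Kᵢ = -0.120, so a root lies in (0, 1).
Newton–Raphson from V/F = 0.5:
  V/F = 0.500: g = 0.2207, g' = -0.634 → V/F = 0.848
  V/F = 0.848: g = 0.0021, g' = -0.697 → V/F = 0.851
Converged at V/F = 0.851.
Then V = V/F·F = 0.8512·76 = 64.7 mol/h and L = F − V = 11.3 mol/h.

V = 64.7 mol/h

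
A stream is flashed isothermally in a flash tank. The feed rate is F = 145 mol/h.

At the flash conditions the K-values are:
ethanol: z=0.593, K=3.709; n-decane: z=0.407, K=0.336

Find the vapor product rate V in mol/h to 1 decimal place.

V = 107.7 mol/h

Iterate (Newton) starting at β = 0.5:
  β = 0.500: g = 0.2777, g' = -1.187 → β = 0.734
  β = 0.734: g = 0.0104, g' = -1.170 → β = 0.743
Converged at β = 0.743.
Then V = β·F = 0.7428·145 = 107.7 mol/h and L = F − V = 37.3 mol/h.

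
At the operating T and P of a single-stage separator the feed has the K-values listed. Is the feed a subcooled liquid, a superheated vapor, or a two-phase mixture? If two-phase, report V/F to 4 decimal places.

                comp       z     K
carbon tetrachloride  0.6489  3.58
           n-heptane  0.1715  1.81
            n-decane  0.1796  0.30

superheated vapor

ΣzᵢKᵢ = 2.6874; Σzᵢ/Kᵢ = 0.8747.
Since Σzᵢ/Kᵢ < 1 the mixture is above its dew point — single vapor phase.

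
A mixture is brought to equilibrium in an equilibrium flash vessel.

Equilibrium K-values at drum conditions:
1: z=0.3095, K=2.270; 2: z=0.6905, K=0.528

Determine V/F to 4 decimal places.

Material balance + equilibrium reduce to Σ zᵢ(Kᵢ−1)/(1+V/F(Kᵢ−1)) = 0.
Feasibility: ΣzᵢKᵢ = 1.0671, Σzᵢ/Kᵢ = 1.4441 — both > 1, two phases present.
Binary case is linear: z₁(K₁−1)(1+V/F(K₂−1)) + z₂(K₂−1)(1+V/F(K₁−1)) = 0
⇒ V/F = [z₁(K₁−1)+z₂(K₂−1)] / [−(K₁−1)(K₂−1)] = 0.06715/0.59944 = 0.1120

V/F = 0.1120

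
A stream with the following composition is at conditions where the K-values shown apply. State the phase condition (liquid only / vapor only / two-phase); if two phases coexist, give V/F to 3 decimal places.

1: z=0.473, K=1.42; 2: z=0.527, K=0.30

liquid only

ΣzᵢKᵢ = 0.830; Σzᵢ/Kᵢ = 2.090.
Since ΣzᵢKᵢ < 1 the mixture is below its bubble point — single liquid phase.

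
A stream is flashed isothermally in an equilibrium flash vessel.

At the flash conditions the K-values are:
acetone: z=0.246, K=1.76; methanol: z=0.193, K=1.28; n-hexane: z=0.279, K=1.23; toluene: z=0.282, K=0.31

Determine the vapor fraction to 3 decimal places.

Let ψ = V/F and solve Σ zᵢ(Kᵢ−1)/(1+ψ(Kᵢ−1)) = 0.
Check two-phase: ΣzᵢKᵢ = 1.111 > 1 and Σzᵢ/Kᵢ = 1.427 > 1, so g(0) = 0.111 > 0 and g(1) = -0.427 < 0.
Iterate (Newton) starting at ψ = 0.44:
  ψ = 0.440: g = -0.0329, g' = -0.381 → ψ = 0.354
  ψ = 0.354: g = -0.0015, g' = -0.348 → ψ = 0.349
Converged at ψ = 0.349.

ψ = 0.349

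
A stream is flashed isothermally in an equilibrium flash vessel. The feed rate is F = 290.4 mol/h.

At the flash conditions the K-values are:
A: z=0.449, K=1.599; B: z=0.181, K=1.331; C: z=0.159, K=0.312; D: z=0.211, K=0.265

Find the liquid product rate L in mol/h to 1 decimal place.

Rachford–Rice: g(ψ) = Σ zᵢ(Kᵢ−1)/(1+ψ(Kᵢ−1)) = 0.
Check two-phase: ΣzᵢKᵢ = 1.064 > 1 and Σzᵢ/Kᵢ = 1.723 > 1, so g(0) = 0.064 > 0 and g(1) = -0.723 < 0.
Iterate (Newton) starting at ψ = 0.42:
  ψ = 0.420: g = -0.1107, g' = -0.506 → ψ = 0.201
  ψ = 0.201: g = -0.0127, g' = -0.404 → ψ = 0.170
  ψ = 0.170: g = -0.0001, g' = -0.396 → ψ = 0.169
Converged at ψ = 0.169.
Then V = ψ·F = 0.1693·290.4 = 49.2 mol/h and L = F − V = 241.2 mol/h.

L = 241.2 mol/h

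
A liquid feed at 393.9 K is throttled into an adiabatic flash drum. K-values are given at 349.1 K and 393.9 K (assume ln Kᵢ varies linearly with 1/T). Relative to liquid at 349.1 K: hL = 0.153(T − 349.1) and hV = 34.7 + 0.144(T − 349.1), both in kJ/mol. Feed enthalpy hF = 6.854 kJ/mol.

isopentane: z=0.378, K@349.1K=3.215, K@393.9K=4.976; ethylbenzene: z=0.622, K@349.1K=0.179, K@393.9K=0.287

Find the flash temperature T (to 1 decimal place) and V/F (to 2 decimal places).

Adiabatic flash: solve Rachford–Rice at each trial T, then check hF = ψ·hV(T) + (1−ψ)·hL(T).
  T = 349.1 K: K = (3.215, 0.179), RR gives ψ = 0.180, H_out = 6.232 kJ/mol
  T = 393.9 K: K = (4.976, 0.287), RR gives ψ = 0.374, H_out = 19.672 kJ/mol
  T = 371.5 K: K = (4.053, 0.230), RR gives ψ = 0.287, H_out = 13.332 kJ/mol
  T = 360.3 K: K = (3.623, 0.204), RR gives ψ = 0.238, H_out = 9.931 kJ/mol
  T = 354.7 K: K = (3.416, 0.191), RR gives ψ = 0.210, H_out = 8.128 kJ/mol
  T = 351.9 K: K = (3.315, 0.185), RR gives ψ = 0.195, H_out = 7.193 kJ/mol
  T = 350.5 K: K = (3.265, 0.182), RR gives ψ = 0.187, H_out = 6.716 kJ/mol
Linear interpolation between T = 350.5 (H_out = 6.716) and T = 351.9 (H_out = 7.193) on hF = 6.854 gives T ≈ 350.9 K, at which ψ = 0.19.

T = 350.9 K, V/F = 0.19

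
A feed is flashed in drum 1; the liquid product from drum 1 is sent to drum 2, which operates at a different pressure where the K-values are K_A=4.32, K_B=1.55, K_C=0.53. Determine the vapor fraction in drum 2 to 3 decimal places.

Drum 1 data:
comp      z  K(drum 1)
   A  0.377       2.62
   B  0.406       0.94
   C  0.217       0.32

Drum 1:
Material balance + equilibrium reduce to Σ zᵢ(Kᵢ−1)/(1+ψ₁(Kᵢ−1)) = 0.
Feasibility: ΣzᵢKᵢ = 1.439, Σzᵢ/Kᵢ = 1.254 — both > 1, two phases present.
Iterate (Newton) starting at ψ₁ = 0.5:
  ψ₁ = 0.500: g = 0.0887, g' = -0.534 → ψ₁ = 0.666
  ψ₁ = 0.666: g = -0.0014, g' = -0.566 → ψ₁ = 0.664
Converged at ψ₁ = 0.664.
Drum-1 compositions:
  A: x = 0.182, y = 0.476
  B: x = 0.423, y = 0.397
  C: x = 0.395, y = 0.127
Drum-2 feed = drum-1 liquid: z₂ = (0.1817, 0.4228, 0.3955).
Drum 2:
Let ψ₂ = V/F and solve Σ zᵢ(Kᵢ−1)/(1+ψ₂(Kᵢ−1)) = 0.
Check two-phase: ΣzᵢKᵢ = 1.650 > 1 and Σzᵢ/Kᵢ = 1.061 > 1, so g(0) = 0.650 > 0 and g(1) = -0.061 < 0.
Newton iteration, ψ₂⁰ = 0.67:
  ψ₂ = 0.670: g = 0.0857, g' = -0.447 → ψ₂ = 0.862
  ψ₂ = 0.862: g = 0.0016, g' = -0.440 → ψ₂ = 0.865
Converged at ψ₂ = 0.865.
  A: x = 0.047, y = 0.203
  B: x = 0.286, y = 0.444
  C: x = 0.667, y = 0.353

V/F (drum 2) = 0.865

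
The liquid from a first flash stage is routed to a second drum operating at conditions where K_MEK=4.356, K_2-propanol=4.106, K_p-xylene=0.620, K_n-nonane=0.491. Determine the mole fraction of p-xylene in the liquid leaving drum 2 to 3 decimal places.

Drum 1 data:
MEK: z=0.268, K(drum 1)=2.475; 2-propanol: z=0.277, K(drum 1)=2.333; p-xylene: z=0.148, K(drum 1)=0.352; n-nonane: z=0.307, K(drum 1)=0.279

Drum 1:
Material balance + equilibrium reduce to Σ zᵢ(Kᵢ−1)/(1+ψ₁(Kᵢ−1)) = 0.
g(0) = ΣzᵢKᵢ − 1 = 0.447 and g(1) = 1 − Σzᵢ/Kᵢ = -0.748, so a root lies in (0, 1).
Iterate (Newton) starting at ψ₁ = 0.39:
  ψ₁ = 0.390: g = 0.0576, g' = -0.868 → ψ₁ = 0.456
Converged at ψ₁ = 0.456.
Drum-1 compositions:
  MEK: x = 0.160, y = 0.397
  2-propanol: x = 0.172, y = 0.402
  p-xylene: x = 0.210, y = 0.074
  n-nonane: x = 0.457, y = 0.128
Drum-2 feed = drum-1 liquid: z₂ = (0.1602, 0.1723, 0.2101, 0.4574).
Drum 2:
Material balance + equilibrium reduce to Σ zᵢ(Kᵢ−1)/(1+ψ₂(Kᵢ−1)) = 0.
g(0) = ΣzᵢKᵢ − 1 = 0.760 and g(1) = 1 − Σzᵢ/Kᵢ = -0.349, so a root lies in (0, 1).
Newton–Raphson from ψ₂ = 0.5:
  ψ₂ = 0.500: g = -0.0005, g' = -0.766 → ψ₂ = 0.499
Converged at ψ₂ = 0.499.
  MEK: x = 0.060, y = 0.261
  2-propanol: x = 0.068, y = 0.277
  p-xylene: x = 0.259, y = 0.161
  n-nonane: x = 0.613, y = 0.301

x_p-xylene (drum 2) = 0.259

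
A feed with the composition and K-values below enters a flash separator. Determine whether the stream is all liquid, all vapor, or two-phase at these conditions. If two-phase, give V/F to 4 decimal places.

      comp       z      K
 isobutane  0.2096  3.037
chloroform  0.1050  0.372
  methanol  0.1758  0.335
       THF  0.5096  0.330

all liquid

ΣzᵢKᵢ = 0.9027; Σzᵢ/Kᵢ = 2.4203.
Since ΣzᵢKᵢ < 1 the mixture is below its bubble point — single liquid phase.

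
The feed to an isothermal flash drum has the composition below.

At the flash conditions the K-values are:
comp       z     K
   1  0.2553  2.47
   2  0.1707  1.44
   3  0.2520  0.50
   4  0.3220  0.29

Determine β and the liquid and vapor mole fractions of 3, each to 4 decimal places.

β = 0.1293, x_3 = 0.2694, y_3 = 0.1347

Material balance + equilibrium reduce to Σ zᵢ(Kᵢ−1)/(1+β(Kᵢ−1)) = 0.
Feasibility: ΣzᵢKᵢ = 1.0958, Σzᵢ/Kᵢ = 1.8362 — both > 1, two phases present.
Iterate (Newton) starting at β = 0.5:
  β = 0.5000: g = -0.24458, g' = -0.7076 → β = 0.1544
  β = 0.1544: g = -0.01709, g' = -0.6742 → β = 0.1290
  β = 0.1290: g = 0.00017, g' = -0.6881 → β = 0.1293
Converged at β = 0.1293.
Compositions from xᵢ = zᵢ/(1+β(Kᵢ−1)), yᵢ = Kᵢxᵢ:
  1: x = 0.2145, y = 0.5299
  2: x = 0.1615, y = 0.2326
  3: x = 0.2694, y = 0.1347
  4: x = 0.3545, y = 0.1028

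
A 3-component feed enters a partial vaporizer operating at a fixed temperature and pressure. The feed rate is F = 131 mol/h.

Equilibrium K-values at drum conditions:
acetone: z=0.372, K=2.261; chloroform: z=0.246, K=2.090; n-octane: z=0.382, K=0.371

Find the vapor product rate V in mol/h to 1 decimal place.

Rachford–Rice: g(ψ) = Σ zᵢ(Kᵢ−1)/(1+ψ(Kᵢ−1)) = 0.
Check two-phase: ΣzᵢKᵢ = 1.497 > 1 and Σzᵢ/Kᵢ = 1.312 > 1, so g(0) = 0.497 > 0 and g(1) = -0.312 < 0.
Newton–Raphson from ψ = 0.57:
  ψ = 0.570: g = 0.0637, g' = -0.679 → ψ = 0.664
  ψ = 0.664: g = -0.0017, g' = -0.719 → ψ = 0.662
Converged at ψ = 0.662.
Then V = ψ·F = 0.6616·131 = 86.7 mol/h and L = F − V = 44.3 mol/h.

V = 86.7 mol/h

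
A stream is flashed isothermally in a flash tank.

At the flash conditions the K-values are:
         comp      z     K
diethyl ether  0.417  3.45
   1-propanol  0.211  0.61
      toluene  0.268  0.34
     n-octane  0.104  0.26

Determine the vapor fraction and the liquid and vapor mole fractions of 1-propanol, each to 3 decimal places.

ψ = 0.470, x_1-propanol = 0.258, y_1-propanol = 0.158

Rachford–Rice: g(ψ) = Σ zᵢ(Kᵢ−1)/(1+ψ(Kᵢ−1)) = 0.
Feasibility: ΣzᵢKᵢ = 1.686, Σzᵢ/Kᵢ = 1.655 — both > 1, two phases present.
Newton–Raphson from ψ = 0.5:
  ψ = 0.500: g = -0.0292, g' = -0.959 → ψ = 0.470
Converged at ψ = 0.470.
Compositions from xᵢ = zᵢ/(1+ψ(Kᵢ−1)), yᵢ = Kᵢxᵢ:
  diethyl ether: x = 0.194, y = 0.669
  1-propanol: x = 0.258, y = 0.158
  toluene: x = 0.388, y = 0.132
  n-octane: x = 0.159, y = 0.041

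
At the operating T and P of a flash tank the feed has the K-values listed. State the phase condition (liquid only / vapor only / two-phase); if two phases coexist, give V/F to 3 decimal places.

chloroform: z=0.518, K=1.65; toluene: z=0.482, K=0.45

two-phase, V/F = 0.200

ΣzᵢKᵢ = 1.072; Σzᵢ/Kᵢ = 1.385.
Both exceed 1, so a two-phase solution exists.
Let ψ = V/F and solve Σ zᵢ(Kᵢ−1)/(1+ψ(Kᵢ−1)) = 0.
Binary case is linear: z₁(K₁−1)(1+ψ(K₂−1)) + z₂(K₂−1)(1+ψ(K₁−1)) = 0
⇒ ψ = [z₁(K₁−1)+z₂(K₂−1)] / [−(K₁−1)(K₂−1)] = 0.0716/0.3575 = 0.200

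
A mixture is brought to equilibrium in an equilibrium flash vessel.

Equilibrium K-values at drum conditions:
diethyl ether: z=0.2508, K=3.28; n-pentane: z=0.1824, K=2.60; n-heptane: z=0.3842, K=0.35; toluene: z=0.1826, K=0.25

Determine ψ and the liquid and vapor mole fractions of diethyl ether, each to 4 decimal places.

Let ψ = V/F and solve Σ zᵢ(Kᵢ−1)/(1+ψ(Kᵢ−1)) = 0.
g(0) = ΣzᵢKᵢ − 1 = 0.4770 and g(1) = 1 − Σzᵢ/Kᵢ = -0.9747, so a root lies in (0, 1).
Newton–Raphson from ψ = 0.5:
  ψ = 0.5000: g = -0.15975, g' = -1.0480 → ψ = 0.3476
  ψ = 0.3476: g = -0.00129, g' = -1.0574 → ψ = 0.3463
Converged at ψ = 0.3463.
Compositions from xᵢ = zᵢ/(1+ψ(Kᵢ−1)), yᵢ = Kᵢxᵢ:
  diethyl ether: x = 0.1401, y = 0.4596
  n-pentane: x = 0.1174, y = 0.3051
  n-heptane: x = 0.4958, y = 0.1735
  toluene: x = 0.2467, y = 0.0617

ψ = 0.3463, x_diethyl ether = 0.1401, y_diethyl ether = 0.4596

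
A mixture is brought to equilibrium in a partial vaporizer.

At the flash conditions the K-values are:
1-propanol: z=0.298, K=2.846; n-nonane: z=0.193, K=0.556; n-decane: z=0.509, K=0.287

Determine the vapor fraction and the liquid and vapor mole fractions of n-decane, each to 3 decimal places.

ψ = 0.085, x_n-decane = 0.542, y_n-decane = 0.156

Rachford–Rice: g(ψ) = Σ zᵢ(Kᵢ−1)/(1+ψ(Kᵢ−1)) = 0.
g(0) = ΣzᵢKᵢ − 1 = 0.101 and g(1) = 1 − Σzᵢ/Kᵢ = -1.225, so a root lies in (0, 1).
Newton–Raphson from ψ = 0.5:
  ψ = 0.500: g = -0.3880, g' = -0.962 → ψ = 0.097
  ψ = 0.097: g = -0.0126, g' = -1.071 → ψ = 0.085
Converged at ψ = 0.085.
Compositions from xᵢ = zᵢ/(1+ψ(Kᵢ−1)), yᵢ = Kᵢxᵢ:
  1-propanol: x = 0.258, y = 0.733
  n-nonane: x = 0.201, y = 0.112
  n-decane: x = 0.542, y = 0.156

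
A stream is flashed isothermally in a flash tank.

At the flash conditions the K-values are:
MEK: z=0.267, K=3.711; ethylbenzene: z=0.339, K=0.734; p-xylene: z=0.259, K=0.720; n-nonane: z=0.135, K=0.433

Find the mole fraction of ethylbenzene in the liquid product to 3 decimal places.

Rachford–Rice: g(ψ) = Σ zᵢ(Kᵢ−1)/(1+ψ(Kᵢ−1)) = 0.
Check two-phase: ΣzᵢKᵢ = 1.485 > 1 and Σzᵢ/Kᵢ = 1.205 > 1, so g(0) = 0.485 > 0 and g(1) = -0.205 < 0.
Iterate (Newton) starting at ψ = 0.6:
  ψ = 0.600: g = -0.0349, g' = -0.447 → ψ = 0.522
  ψ = 0.522: g = 0.0013, g' = -0.484 → ψ = 0.525
Converged at ψ = 0.525.
Compositions from xᵢ = zᵢ/(1+ψ(Kᵢ−1)), yᵢ = Kᵢxᵢ:
  MEK: x = 0.110, y = 0.409
  ethylbenzene: x = 0.394, y = 0.289
  p-xylene: x = 0.304, y = 0.219
  n-nonane: x = 0.192, y = 0.083

x_ethylbenzene = 0.394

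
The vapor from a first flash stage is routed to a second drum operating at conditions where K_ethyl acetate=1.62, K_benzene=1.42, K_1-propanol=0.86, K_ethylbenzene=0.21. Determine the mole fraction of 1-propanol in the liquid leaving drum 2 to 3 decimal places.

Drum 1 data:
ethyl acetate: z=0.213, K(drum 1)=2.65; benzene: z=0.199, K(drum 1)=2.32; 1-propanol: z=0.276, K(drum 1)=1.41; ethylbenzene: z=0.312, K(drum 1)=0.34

x_1-propanol (drum 2) = 0.311

Drum 1:
Material balance + equilibrium reduce to Σ zᵢ(Kᵢ−1)/(1+ψ₁(Kᵢ−1)) = 0.
Feasibility: ΣzᵢKᵢ = 1.521, Σzᵢ/Kᵢ = 1.280 — both > 1, two phases present.
Newton iteration, ψ₁⁰ = 0.64:
  ψ₁ = 0.640: g = 0.0465, g' = -0.676 → ψ₁ = 0.709
  ψ₁ = 0.709: g = -0.0015, g' = -0.723 → ψ₁ = 0.707
Converged at ψ₁ = 0.707.
Drum-1 compositions:
  ethyl acetate: x = 0.098, y = 0.261
  benzene: x = 0.103, y = 0.239
  1-propanol: x = 0.214, y = 0.302
  ethylbenzene: x = 0.585, y = 0.199
Drum-2 feed = drum-1 vapor: z₂ = (0.2606, 0.2389, 0.3017, 0.1988).
Drum 2:
Rachford–Rice: g(ψ₂) = Σ zᵢ(Kᵢ−1)/(1+ψ₂(Kᵢ−1)) = 0.
Feasibility: ΣzᵢKᵢ = 1.063, Σzᵢ/Kᵢ = 1.627 — both > 1, two phases present.
Newton iteration, ψ₂⁰ = 0.6:
  ψ₂ = 0.600: g = -0.1468, g' = -0.536 → ψ₂ = 0.326
  ψ₂ = 0.326: g = -0.0331, g' = -0.333 → ψ₂ = 0.227
  ψ₂ = 0.227: g = -0.0016, g' = -0.303 → ψ₂ = 0.221
Converged at ψ₂ = 0.221.
  ethyl acetate: x = 0.229, y = 0.371
  benzene: x = 0.219, y = 0.310
  1-propanol: x = 0.311, y = 0.268
  ethylbenzene: x = 0.241, y = 0.051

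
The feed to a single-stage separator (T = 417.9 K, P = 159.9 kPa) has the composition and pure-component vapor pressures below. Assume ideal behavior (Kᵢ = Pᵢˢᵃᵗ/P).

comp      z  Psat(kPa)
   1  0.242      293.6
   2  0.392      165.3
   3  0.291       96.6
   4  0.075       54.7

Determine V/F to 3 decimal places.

Raoult's law: Kᵢ = Pᵢˢᵃᵗ/P = Pᵢˢᵃᵗ/159.9.
  K_1 = 293.6/159.9 = 1.83615, K_2 = 165.3/159.9 = 1.03377, K_3 = 96.6/159.9 = 0.60413, K_4 = 54.7/159.9 = 0.34209
Material balance + equilibrium reduce to Σ zᵢ(Kᵢ−1)/(1+V/F(Kᵢ−1)) = 0.
Check two-phase: ΣzᵢKᵢ = 1.051 > 1 and Σzᵢ/Kᵢ = 1.212 > 1, so g(0) = 0.051 > 0 and g(1) = -0.212 < 0.
Newton iteration, V/F⁰ = 0.41:
  V/F = 0.410: g = -0.0413, g' = -0.220 → V/F = 0.222
  V/F = 0.222: g = -0.0003, g' = -0.220 → V/F = 0.221
Converged at V/F = 0.221.

V/F = 0.221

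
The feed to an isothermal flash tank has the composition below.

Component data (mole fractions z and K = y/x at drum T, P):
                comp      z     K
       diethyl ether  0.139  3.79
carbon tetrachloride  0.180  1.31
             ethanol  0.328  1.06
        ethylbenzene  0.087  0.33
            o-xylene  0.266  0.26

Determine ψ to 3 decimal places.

ψ = 0.232

Newton–Raphson from ψ = 0.69:
  ψ = 0.690: g = -0.3132, g' = -0.883 → ψ = 0.335
  ψ = 0.335: g = -0.0667, g' = -0.627 → ψ = 0.229
  ψ = 0.229: g = 0.0024, g' = -0.685 → ψ = 0.232
Converged at ψ = 0.232.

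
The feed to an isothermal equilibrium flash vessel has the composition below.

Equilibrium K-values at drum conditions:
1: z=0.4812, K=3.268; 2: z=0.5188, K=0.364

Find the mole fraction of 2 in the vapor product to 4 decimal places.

Rachford–Rice: g(V/F) = Σ zᵢ(Kᵢ−1)/(1+V/F(Kᵢ−1)) = 0.
g(0) = ΣzᵢKᵢ − 1 = 0.7614 and g(1) = 1 − Σzᵢ/Kᵢ = -0.5725, so a root lies in (0, 1).
Binary case is linear: z₁(K₁−1)(1+V/F(K₂−1)) + z₂(K₂−1)(1+V/F(K₁−1)) = 0
⇒ V/F = [z₁(K₁−1)+z₂(K₂−1)] / [−(K₁−1)(K₂−1)] = 0.76140/1.44245 = 0.5279
Compositions from xᵢ = zᵢ/(1+V/F(Kᵢ−1)), yᵢ = Kᵢxᵢ:
  1: x = 0.2190, y = 0.7157
  2: x = 0.7810, y = 0.2843

y_2 = 0.2843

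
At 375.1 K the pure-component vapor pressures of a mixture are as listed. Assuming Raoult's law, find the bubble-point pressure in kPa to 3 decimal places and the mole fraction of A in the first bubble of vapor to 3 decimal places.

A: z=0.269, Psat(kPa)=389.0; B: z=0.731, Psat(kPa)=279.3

At the bubble point ψ → 0, so ΣzᵢKᵢ = 1 with Kᵢ = Pᵢˢᵃᵗ/P ⇒ P = ΣzᵢPᵢˢᵃᵗ.
P = 0.269·389.0 + 0.731·279.3 = 308.809 kPa
yᵢ = zᵢPᵢˢᵃᵗ/P ⇒ y_A = 0.269·389.0/308.809 = 0.339

Pbub = 308.809 kPa, y_A = 0.339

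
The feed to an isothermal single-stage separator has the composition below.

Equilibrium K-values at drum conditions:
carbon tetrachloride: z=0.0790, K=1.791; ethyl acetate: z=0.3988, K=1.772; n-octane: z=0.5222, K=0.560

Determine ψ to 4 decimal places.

Newton iteration, ψ⁰ = 0.5:
  ψ = 0.5000: g = -0.02766, g' = -0.3153 → ψ = 0.4123
  ψ = 0.4123: g = -0.00001, g' = -0.3157 → ψ = 0.4122
Converged at ψ = 0.4122.

ψ = 0.4122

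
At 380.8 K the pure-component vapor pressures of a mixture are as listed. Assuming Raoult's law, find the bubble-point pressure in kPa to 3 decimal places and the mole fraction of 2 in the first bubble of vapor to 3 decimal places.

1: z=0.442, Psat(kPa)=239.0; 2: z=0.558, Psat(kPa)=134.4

Pbub = 180.633 kPa, y_2 = 0.415

At the bubble point ψ → 0, so ΣzᵢKᵢ = 1 with Kᵢ = Pᵢˢᵃᵗ/P ⇒ P = ΣzᵢPᵢˢᵃᵗ.
P = 0.442·239.0 + 0.558·134.4 = 180.633 kPa
yᵢ = zᵢPᵢˢᵃᵗ/P ⇒ y_2 = 0.558·134.4/180.633 = 0.415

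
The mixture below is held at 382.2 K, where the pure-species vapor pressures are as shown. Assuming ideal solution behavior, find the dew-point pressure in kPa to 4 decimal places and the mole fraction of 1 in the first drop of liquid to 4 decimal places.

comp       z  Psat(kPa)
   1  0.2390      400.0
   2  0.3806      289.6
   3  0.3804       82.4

Pdew = 153.1808 kPa, x_1 = 0.0915

At the dew point ψ → 1, so Σzᵢ/Kᵢ = 1 with Kᵢ = Pᵢˢᵃᵗ/P ⇒ 1/P = Σzᵢ/Pᵢˢᵃᵗ.
1/P = 0.2390/400.0 + 0.3806/289.6 + 0.3804/82.4 = 0.0065282 ⇒ P = 153.1808 kPa
xᵢ = zᵢP/Pᵢˢᵃᵗ ⇒ x_1 = 0.2390·153.1808/400.0 = 0.0915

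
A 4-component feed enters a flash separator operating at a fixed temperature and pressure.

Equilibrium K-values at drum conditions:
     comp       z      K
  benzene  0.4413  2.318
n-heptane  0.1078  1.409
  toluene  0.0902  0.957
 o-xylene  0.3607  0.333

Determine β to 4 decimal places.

Newton iteration, β⁰ = 0.5:
  β = 0.5000: g = 0.02226, g' = -0.6524 → β = 0.5341
  β = 0.5341: g = -0.00018, g' = -0.6636 → β = 0.5339
Converged at β = 0.5339.

β = 0.5339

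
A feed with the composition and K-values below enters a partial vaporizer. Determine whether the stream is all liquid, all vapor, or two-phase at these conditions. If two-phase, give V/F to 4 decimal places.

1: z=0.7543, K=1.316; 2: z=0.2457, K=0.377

two-phase, V/F = 0.4332

ΣzᵢKᵢ = 1.0853; Σzᵢ/Kᵢ = 1.2249.
Both exceed 1, so a two-phase solution exists.
Let ψ = V/F and solve Σ zᵢ(Kᵢ−1)/(1+ψ(Kᵢ−1)) = 0.
Binary case is linear: z₁(K₁−1)(1+ψ(K₂−1)) + z₂(K₂−1)(1+ψ(K₁−1)) = 0
⇒ ψ = [z₁(K₁−1)+z₂(K₂−1)] / [−(K₁−1)(K₂−1)] = 0.08529/0.19687 = 0.4332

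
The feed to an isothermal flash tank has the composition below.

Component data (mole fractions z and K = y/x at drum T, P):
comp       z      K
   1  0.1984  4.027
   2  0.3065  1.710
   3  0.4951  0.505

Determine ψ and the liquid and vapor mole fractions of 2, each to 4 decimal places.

Newton–Raphson from ψ = 0.35:
  ψ = 0.3500: g = 0.16948, g' = -0.7052 → ψ = 0.5903
  ψ = 0.5903: g = 0.02258, g' = -0.5529 → ψ = 0.6312
  ψ = 0.6312: g = 0.00018, g' = -0.5449 → ψ = 0.6315
Converged at ψ = 0.6315.
Compositions from xᵢ = zᵢ/(1+ψ(Kᵢ−1)), yᵢ = Kᵢxᵢ:
  1: x = 0.0681, y = 0.2744
  2: x = 0.2116, y = 0.3619
  3: x = 0.7202, y = 0.3637

ψ = 0.6315, x_2 = 0.2116, y_2 = 0.3619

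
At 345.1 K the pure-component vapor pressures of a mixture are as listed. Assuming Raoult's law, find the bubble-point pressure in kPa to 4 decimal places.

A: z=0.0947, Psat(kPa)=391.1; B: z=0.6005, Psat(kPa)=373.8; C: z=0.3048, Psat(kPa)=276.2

At the bubble point ψ → 0, so ΣzᵢKᵢ = 1 with Kᵢ = Pᵢˢᵃᵗ/P ⇒ P = ΣzᵢPᵢˢᵃᵗ.
P = 0.0947·391.1 + 0.6005·373.8 + 0.3048·276.2 = 345.6898 kPa

Pbub = 345.6898 kPa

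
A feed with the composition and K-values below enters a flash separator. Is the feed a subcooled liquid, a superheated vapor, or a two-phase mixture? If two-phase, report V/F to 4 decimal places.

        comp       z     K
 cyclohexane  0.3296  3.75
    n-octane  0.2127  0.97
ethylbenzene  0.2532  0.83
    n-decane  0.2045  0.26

ΣzᵢKᵢ = 1.7056; Σzᵢ/Kᵢ = 1.3988.
Both exceed 1, so a two-phase solution exists.
Material balance + equilibrium reduce to Σ zᵢ(Kᵢ−1)/(1+ψ(Kᵢ−1)) = 0.
Iterate (Newton) starting at ψ = 0.64:
  ψ = 0.6400: g = -0.01388, g' = -0.7408 → ψ = 0.6213
  ψ = 0.6213: g = -0.00008, g' = -0.7328 → ψ = 0.6212
Converged at ψ = 0.6212.

two-phase, V/F = 0.6212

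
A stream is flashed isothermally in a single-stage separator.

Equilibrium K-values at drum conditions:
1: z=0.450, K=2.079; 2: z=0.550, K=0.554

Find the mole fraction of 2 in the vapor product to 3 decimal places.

Rachford–Rice: g(V/F) = Σ zᵢ(Kᵢ−1)/(1+V/F(Kᵢ−1)) = 0.
Feasibility: ΣzᵢKᵢ = 1.240, Σzᵢ/Kᵢ = 1.209 — both > 1, two phases present.
Newton–Raphson from V/F = 0.5:
  V/F = 0.500: g = -0.0003, g' = -0.402 → V/F = 0.499
Converged at V/F = 0.499.
Compositions from xᵢ = zᵢ/(1+V/F(Kᵢ−1)), yᵢ = Kᵢxᵢ:
  1: x = 0.292, y = 0.608
  2: x = 0.708, y = 0.392

y_2 = 0.392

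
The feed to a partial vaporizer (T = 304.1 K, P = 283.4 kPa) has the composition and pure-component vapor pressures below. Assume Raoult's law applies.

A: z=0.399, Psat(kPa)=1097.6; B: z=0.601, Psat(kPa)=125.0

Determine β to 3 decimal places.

Raoult's law: Kᵢ = Pᵢˢᵃᵗ/P = Pᵢˢᵃᵗ/283.4.
  K_A = 1097.6/283.4 = 3.87297, K_B = 125.0/283.4 = 0.44107
Binary case is linear: z₁(K₁−1)(1+β(K₂−1)) + z₂(K₂−1)(1+β(K₁−1)) = 0
⇒ β = [z₁(K₁−1)+z₂(K₂−1)] / [−(K₁−1)(K₂−1)] = 0.8104/1.6058 = 0.505

β = 0.505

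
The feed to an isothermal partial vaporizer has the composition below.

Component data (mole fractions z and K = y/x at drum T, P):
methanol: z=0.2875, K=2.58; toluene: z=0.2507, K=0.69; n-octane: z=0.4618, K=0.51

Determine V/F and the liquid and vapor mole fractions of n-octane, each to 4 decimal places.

Iterate (Newton) starting at V/F = 0.59:
  V/F = 0.5900: g = -0.17832, g' = -0.4477 → V/F = 0.1917
  V/F = 0.1917: g = 0.01627, g' = -0.5851 → V/F = 0.2195
  V/F = 0.2195: g = 0.00032, g' = -0.5626 → V/F = 0.2201
Converged at V/F = 0.2201.
Compositions from xᵢ = zᵢ/(1+V/F(Kᵢ−1)), yᵢ = Kᵢxᵢ:
  methanol: x = 0.2133, y = 0.5504
  toluene: x = 0.2691, y = 0.1856
  n-octane: x = 0.5176, y = 0.2640

V/F = 0.2201, x_n-octane = 0.5176, y_n-octane = 0.2640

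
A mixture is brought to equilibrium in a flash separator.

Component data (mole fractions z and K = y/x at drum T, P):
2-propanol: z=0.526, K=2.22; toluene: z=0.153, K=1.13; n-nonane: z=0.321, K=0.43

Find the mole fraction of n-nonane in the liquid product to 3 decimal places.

x_n-nonane = 0.597

Material balance + equilibrium reduce to Σ zᵢ(Kᵢ−1)/(1+V/F(Kᵢ−1)) = 0.
g(0) = ΣzᵢKᵢ − 1 = 0.479 and g(1) = 1 − Σzᵢ/Kᵢ = -0.119, so a root lies in (0, 1).
Newton–Raphson from V/F = 0.5:
  V/F = 0.500: g = 0.1614, g' = -0.508 → V/F = 0.817
  V/F = 0.817: g = -0.0033, g' = -0.564 → V/F = 0.812
Converged at V/F = 0.812.
Compositions from xᵢ = zᵢ/(1+V/F(Kᵢ−1)), yᵢ = Kᵢxᵢ:
  2-propanol: x = 0.264, y = 0.587
  toluene: x = 0.138, y = 0.156
  n-nonane: x = 0.597, y = 0.257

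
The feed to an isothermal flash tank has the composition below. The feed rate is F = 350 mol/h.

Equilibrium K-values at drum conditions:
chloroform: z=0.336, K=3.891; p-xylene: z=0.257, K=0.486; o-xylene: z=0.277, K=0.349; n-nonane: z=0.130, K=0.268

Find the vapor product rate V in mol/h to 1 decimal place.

Newton–Raphson from V/F = 0.55:
  V/F = 0.550: g = -0.2493, g' = -1.031 → V/F = 0.308
  V/F = 0.308: g = 0.0084, g' = -1.181 → V/F = 0.315
Converged at V/F = 0.315.
Then V = V/F·F = 0.3152·350 = 110.3 mol/h and L = F − V = 239.7 mol/h.

V = 110.3 mol/h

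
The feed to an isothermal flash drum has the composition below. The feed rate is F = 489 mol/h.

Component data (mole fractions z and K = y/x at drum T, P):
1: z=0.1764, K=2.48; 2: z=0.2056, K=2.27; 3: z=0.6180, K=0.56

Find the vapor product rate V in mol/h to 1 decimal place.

Newton iteration, ψ⁰ = 0.5:
  ψ = 0.5000: g = -0.03887, g' = -0.4483 → ψ = 0.4133
  ψ = 0.4133: g = 0.00086, g' = -0.4701 → ψ = 0.4151
Converged at ψ = 0.4151.
Then V = ψ·F = 0.4151·489 = 203.0 mol/h and L = F − V = 286.0 mol/h.

V = 203.0 mol/h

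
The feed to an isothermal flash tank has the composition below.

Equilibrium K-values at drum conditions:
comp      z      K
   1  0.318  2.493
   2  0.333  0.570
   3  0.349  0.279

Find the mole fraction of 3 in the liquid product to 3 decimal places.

Newton iteration, ψ⁰ = 0.63:
  ψ = 0.630: g = -0.4128, g' = -0.913 → ψ = 0.178
  ψ = 0.178: g = -0.0686, g' = -0.753 → ψ = 0.087
  ψ = 0.087: g = 0.0031, g' = -0.828 → ψ = 0.091
Converged at ψ = 0.091.
Compositions from xᵢ = zᵢ/(1+ψ(Kᵢ−1)), yᵢ = Kᵢxᵢ:
  1: x = 0.280, y = 0.698
  2: x = 0.346, y = 0.198
  3: x = 0.373, y = 0.104

x_3 = 0.373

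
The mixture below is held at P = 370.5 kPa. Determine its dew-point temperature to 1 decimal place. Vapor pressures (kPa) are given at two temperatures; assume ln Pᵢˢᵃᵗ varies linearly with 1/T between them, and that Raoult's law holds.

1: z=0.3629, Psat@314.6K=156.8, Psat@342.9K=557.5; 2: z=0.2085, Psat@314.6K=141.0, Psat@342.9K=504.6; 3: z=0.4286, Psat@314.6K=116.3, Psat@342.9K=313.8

T = 340.0 K

Dew-point temperature: Σzᵢ·P/Pᵢˢᵃᵗ(T) = 1. Interpolate ln Pᵢˢᵃᵗ = aᵢ + bᵢ/T.
  T = 314.6 K: ΣzᵢP/Pᵢˢᵃᵗ = 2.7708
  T = 342.9 K: ΣzᵢP/Pᵢˢᵃᵗ = 0.9003
  T = 328.8 K: ΣzᵢP/Pᵢˢᵃᵗ = 1.5349
  T = 335.9 K: ΣzᵢP/Pᵢˢᵃᵗ = 1.1661
  T = 339.4 K: ΣzᵢP/Pᵢˢᵃᵗ = 1.0231
  T = 341.1 K: ΣzᵢP/Pᵢˢᵃᵗ = 0.9612
Interpolating between 339.4 K and 341.1 K gives T ≈ 340.0 K.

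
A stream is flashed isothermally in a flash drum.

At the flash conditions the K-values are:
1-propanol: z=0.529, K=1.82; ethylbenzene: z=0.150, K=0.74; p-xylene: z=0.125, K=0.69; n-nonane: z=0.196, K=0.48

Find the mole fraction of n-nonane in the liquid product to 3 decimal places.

x_n-nonane = 0.324

Newton–Raphson from β = 0.5:
  β = 0.500: g = 0.0792, g' = -0.306 → β = 0.759
  β = 0.759: g = -0.0003, g' = -0.316 → β = 0.758
Converged at β = 0.758.
Compositions from xᵢ = zᵢ/(1+β(Kᵢ−1)), yᵢ = Kᵢxᵢ:
  1-propanol: x = 0.326, y = 0.594
  ethylbenzene: x = 0.187, y = 0.138
  p-xylene: x = 0.163, y = 0.113
  n-nonane: x = 0.324, y = 0.155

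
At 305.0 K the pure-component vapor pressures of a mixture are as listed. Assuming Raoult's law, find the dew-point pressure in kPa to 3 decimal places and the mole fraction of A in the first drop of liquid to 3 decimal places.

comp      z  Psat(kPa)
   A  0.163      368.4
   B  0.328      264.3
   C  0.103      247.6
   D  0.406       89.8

At the dew point ψ → 1, so Σzᵢ/Kᵢ = 1 with Kᵢ = Pᵢˢᵃᵗ/P ⇒ 1/P = Σzᵢ/Pᵢˢᵃᵗ.
1/P = 0.163/368.4 + 0.328/264.3 + 0.103/247.6 + 0.406/89.8 = 0.006621 ⇒ P = 151.043 kPa
xᵢ = zᵢP/Pᵢˢᵃᵗ ⇒ x_A = 0.163·151.043/368.4 = 0.067

Pdew = 151.043 kPa, x_A = 0.067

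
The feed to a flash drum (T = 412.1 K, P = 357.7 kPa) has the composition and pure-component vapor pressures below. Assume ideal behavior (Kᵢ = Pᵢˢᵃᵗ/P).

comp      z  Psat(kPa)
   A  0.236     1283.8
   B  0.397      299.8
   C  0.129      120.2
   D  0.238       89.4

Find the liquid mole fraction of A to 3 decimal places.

Raoult's law: Kᵢ = Pᵢˢᵃᵗ/P = Pᵢˢᵃᵗ/357.7.
  K_A = 1283.8/357.7 = 3.58904, K_B = 299.8/357.7 = 0.83813, K_C = 120.2/357.7 = 0.33604, K_D = 89.4/357.7 = 0.24993
Rachford–Rice: g(V/F) = Σ zᵢ(Kᵢ−1)/(1+V/F(Kᵢ−1)) = 0.
Check two-phase: ΣzᵢKᵢ = 1.283 > 1 and Σzᵢ/Kᵢ = 1.876 > 1, so g(0) = 0.283 > 0 and g(1) = -0.876 < 0.
Newton–Raphson from V/F = 0.5:
  V/F = 0.500: g = -0.2175, g' = -0.783 → V/F = 0.222
  V/F = 0.222: g = 0.0065, g' = -0.920 → V/F = 0.229
Converged at V/F = 0.229.
Compositions from xᵢ = zᵢ/(1+V/F(Kᵢ−1)), yᵢ = Kᵢxᵢ:
  A: x = 0.148, y = 0.531
  B: x = 0.412, y = 0.346
  C: x = 0.152, y = 0.051
  D: x = 0.287, y = 0.072

x_A = 0.148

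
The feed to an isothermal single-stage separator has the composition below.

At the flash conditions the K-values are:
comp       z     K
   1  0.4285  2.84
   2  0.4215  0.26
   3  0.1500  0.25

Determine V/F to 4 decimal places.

V/F = 0.2664

Material balance + equilibrium reduce to Σ zᵢ(Kᵢ−1)/(1+V/F(Kᵢ−1)) = 0.
g(0) = ΣzᵢKᵢ − 1 = 0.3640 and g(1) = 1 − Σzᵢ/Kᵢ = -1.3720, so a root lies in (0, 1).
Newton–Raphson from V/F = 0.5:
  V/F = 0.5000: g = -0.26445, g' = -1.1911 → V/F = 0.2780
  V/F = 0.2780: g = -0.01318, g' = -1.1355 → V/F = 0.2664
Converged at V/F = 0.2664.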